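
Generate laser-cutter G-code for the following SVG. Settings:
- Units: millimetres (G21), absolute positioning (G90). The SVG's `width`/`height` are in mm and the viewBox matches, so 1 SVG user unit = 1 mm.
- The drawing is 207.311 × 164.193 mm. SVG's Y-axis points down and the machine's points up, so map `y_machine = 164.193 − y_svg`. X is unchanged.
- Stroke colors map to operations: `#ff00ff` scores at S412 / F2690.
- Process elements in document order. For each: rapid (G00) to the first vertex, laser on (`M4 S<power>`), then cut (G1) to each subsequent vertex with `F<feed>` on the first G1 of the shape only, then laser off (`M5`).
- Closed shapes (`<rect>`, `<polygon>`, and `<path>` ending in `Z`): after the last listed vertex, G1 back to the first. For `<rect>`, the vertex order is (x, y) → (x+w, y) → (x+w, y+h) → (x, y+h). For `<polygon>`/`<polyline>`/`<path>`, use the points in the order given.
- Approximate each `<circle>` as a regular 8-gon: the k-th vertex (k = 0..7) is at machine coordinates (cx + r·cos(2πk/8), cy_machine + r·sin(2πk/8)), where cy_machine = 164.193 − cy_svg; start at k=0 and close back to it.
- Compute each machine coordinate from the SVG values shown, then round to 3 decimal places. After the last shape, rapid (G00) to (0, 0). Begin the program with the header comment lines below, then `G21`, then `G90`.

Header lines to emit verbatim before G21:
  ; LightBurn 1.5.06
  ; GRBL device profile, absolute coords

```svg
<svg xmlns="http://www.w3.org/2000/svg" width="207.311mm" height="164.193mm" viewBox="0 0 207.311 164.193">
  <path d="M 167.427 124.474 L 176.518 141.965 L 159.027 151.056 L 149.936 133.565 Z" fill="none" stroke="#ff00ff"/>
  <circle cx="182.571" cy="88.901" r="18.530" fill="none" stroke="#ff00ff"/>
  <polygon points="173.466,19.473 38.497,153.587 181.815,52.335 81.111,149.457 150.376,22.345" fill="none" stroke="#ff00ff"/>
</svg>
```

viewBox `0 0 207.311 164.193` with mm width/height → 1 unit = 1 mm. Flip: y_m = 164.193 − y_svg.

**Shape 1** — `<path>` regular polygon, stroke `#ff00ff` → score (S412, F2690). Machine vertices: (167.427,39.719) → (176.518,22.228) → (159.027,13.137) → (149.936,30.628) → (167.427,39.719). Closed: final G1 returns to the first vertex.

**Shape 2** — `<circle>` circle, stroke `#ff00ff` → score (S412, F2690). Machine vertices: (201.101,75.292) → (195.674,88.395) → (182.571,93.822) → (169.468,88.395) → (164.041,75.292) → (169.468,62.189) → (182.571,56.762) → (195.674,62.189) → (201.101,75.292). Closed: final G1 returns to the first vertex.

**Shape 3** — `<polygon>` closed polygon, stroke `#ff00ff` → score (S412, F2690). Machine vertices: (173.466,144.720) → (38.497,10.606) → (181.815,111.858) → (81.111,14.736) → (150.376,141.848) → (173.466,144.720). Closed: final G1 returns to the first vertex.

; LightBurn 1.5.06
; GRBL device profile, absolute coords
G21
G90
G00 X167.427 Y39.719
M4 S412
G1 X176.518 Y22.228 F2690
G1 X159.027 Y13.137
G1 X149.936 Y30.628
G1 X167.427 Y39.719
M5
G00 X201.101 Y75.292
M4 S412
G1 X195.674 Y88.395 F2690
G1 X182.571 Y93.822
G1 X169.468 Y88.395
G1 X164.041 Y75.292
G1 X169.468 Y62.189
G1 X182.571 Y56.762
G1 X195.674 Y62.189
G1 X201.101 Y75.292
M5
G00 X173.466 Y144.720
M4 S412
G1 X38.497 Y10.606 F2690
G1 X181.815 Y111.858
G1 X81.111 Y14.736
G1 X150.376 Y141.848
G1 X173.466 Y144.720
M5
G00 X0.000 Y0.000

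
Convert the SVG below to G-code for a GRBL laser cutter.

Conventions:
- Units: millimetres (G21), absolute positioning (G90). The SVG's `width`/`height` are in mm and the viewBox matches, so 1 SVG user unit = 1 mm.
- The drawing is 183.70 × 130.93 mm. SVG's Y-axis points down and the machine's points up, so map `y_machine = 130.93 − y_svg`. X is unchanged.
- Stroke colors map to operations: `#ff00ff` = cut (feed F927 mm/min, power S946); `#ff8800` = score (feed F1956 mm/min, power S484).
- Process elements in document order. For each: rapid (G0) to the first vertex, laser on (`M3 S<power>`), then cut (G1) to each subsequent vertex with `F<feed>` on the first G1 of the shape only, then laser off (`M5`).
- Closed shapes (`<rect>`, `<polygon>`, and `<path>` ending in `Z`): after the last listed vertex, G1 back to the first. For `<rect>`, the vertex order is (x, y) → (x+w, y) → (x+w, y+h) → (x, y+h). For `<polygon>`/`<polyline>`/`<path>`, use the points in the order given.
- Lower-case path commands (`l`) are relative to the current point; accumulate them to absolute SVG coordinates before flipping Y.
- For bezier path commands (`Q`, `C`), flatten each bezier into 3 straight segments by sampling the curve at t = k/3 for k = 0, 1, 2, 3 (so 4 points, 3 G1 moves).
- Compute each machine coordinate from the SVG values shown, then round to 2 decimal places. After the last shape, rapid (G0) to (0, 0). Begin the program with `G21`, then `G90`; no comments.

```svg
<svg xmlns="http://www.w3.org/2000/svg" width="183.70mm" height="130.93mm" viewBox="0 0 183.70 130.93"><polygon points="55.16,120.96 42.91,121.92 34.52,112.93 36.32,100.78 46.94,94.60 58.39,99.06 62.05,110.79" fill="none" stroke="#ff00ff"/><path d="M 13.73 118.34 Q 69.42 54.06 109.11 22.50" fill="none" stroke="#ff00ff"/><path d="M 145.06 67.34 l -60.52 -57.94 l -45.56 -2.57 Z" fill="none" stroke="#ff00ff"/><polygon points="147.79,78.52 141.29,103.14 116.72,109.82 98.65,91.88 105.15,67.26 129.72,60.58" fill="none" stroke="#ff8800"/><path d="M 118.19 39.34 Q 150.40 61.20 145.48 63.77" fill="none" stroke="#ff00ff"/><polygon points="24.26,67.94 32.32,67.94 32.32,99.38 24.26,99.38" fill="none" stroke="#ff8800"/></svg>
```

G21
G90
G0 X55.16 Y9.97
M3 S946
G1 X42.91 Y9.01 F927
G1 X34.52 Y18.00
G1 X36.32 Y30.15
G1 X46.94 Y36.33
G1 X58.39 Y31.87
G1 X62.05 Y20.14
G1 X55.16 Y9.97
M5
G0 X13.73 Y12.59
M3 S946
G1 X49.08 Y51.81 F927
G1 X80.87 Y83.75
G1 X109.11 Y108.43
M5
G0 X145.06 Y63.59
M3 S946
G1 X84.54 Y121.53 F927
G1 X38.98 Y124.10
G1 X145.06 Y63.59
M5
G0 X147.79 Y52.41
M3 S484
G1 X141.29 Y27.79 F1956
G1 X116.72 Y21.11
G1 X98.65 Y39.05
G1 X105.15 Y63.67
G1 X129.72 Y70.35
G1 X147.79 Y52.41
M5
G0 X118.19 Y91.59
M3 S946
G1 X135.54 Y79.16 F927
G1 X144.63 Y71.02
G1 X145.48 Y67.16
M5
G0 X24.26 Y62.99
M3 S484
G1 X32.32 Y62.99 F1956
G1 X32.32 Y31.55
G1 X24.26 Y31.55
G1 X24.26 Y62.99
M5
G0 X0.00 Y0.00

viewBox `0 0 183.70 130.93` with mm width/height → 1 unit = 1 mm. Flip: y_m = 130.93 − y_svg.

**Shape 1** — `<polygon>` regular polygon, stroke `#ff00ff` → cut (S946, F927). Machine vertices: (55.16,9.97) → (42.91,9.01) → (34.52,18.00) → (36.32,30.15) → (46.94,36.33) → (58.39,31.87) → (62.05,20.14) → (55.16,9.97). Closed: final G1 returns to the first vertex.

**Shape 2** — `<path>` quadratic bezier, stroke `#ff00ff` → cut (S946, F927). Control points (SVG): P0=(13.73,118.34), P1=(69.42,54.06), P2=(109.11,22.50); sampled at t=k/3. Machine vertices: (13.73,12.59) → (49.08,51.81) → (80.87,83.75) → (109.11,108.43). Open path.

**Shape 3** — `<path>` closed polygon, stroke `#ff00ff` → cut (S946, F927). Machine vertices: (145.06,63.59) → (84.54,121.53) → (38.98,124.10) → (145.06,63.59). Closed: final G1 returns to the first vertex.

**Shape 4** — `<polygon>` regular polygon, stroke `#ff8800` → score (S484, F1956). Machine vertices: (147.79,52.41) → (141.29,27.79) → (116.72,21.11) → (98.65,39.05) → (105.15,63.67) → (129.72,70.35) → (147.79,52.41). Closed: final G1 returns to the first vertex.

**Shape 5** — `<path>` quadratic bezier, stroke `#ff00ff` → cut (S946, F927). Control points (SVG): P0=(118.19,39.34), P1=(150.40,61.20), P2=(145.48,63.77); sampled at t=k/3. Machine vertices: (118.19,91.59) → (135.54,79.16) → (144.63,71.02) → (145.48,67.16). Open path.

**Shape 6** — `<polygon>` rectangle, stroke `#ff8800` → score (S484, F1956). Machine vertices: (24.26,62.99) → (32.32,62.99) → (32.32,31.55) → (24.26,31.55) → (24.26,62.99). Closed: final G1 returns to the first vertex.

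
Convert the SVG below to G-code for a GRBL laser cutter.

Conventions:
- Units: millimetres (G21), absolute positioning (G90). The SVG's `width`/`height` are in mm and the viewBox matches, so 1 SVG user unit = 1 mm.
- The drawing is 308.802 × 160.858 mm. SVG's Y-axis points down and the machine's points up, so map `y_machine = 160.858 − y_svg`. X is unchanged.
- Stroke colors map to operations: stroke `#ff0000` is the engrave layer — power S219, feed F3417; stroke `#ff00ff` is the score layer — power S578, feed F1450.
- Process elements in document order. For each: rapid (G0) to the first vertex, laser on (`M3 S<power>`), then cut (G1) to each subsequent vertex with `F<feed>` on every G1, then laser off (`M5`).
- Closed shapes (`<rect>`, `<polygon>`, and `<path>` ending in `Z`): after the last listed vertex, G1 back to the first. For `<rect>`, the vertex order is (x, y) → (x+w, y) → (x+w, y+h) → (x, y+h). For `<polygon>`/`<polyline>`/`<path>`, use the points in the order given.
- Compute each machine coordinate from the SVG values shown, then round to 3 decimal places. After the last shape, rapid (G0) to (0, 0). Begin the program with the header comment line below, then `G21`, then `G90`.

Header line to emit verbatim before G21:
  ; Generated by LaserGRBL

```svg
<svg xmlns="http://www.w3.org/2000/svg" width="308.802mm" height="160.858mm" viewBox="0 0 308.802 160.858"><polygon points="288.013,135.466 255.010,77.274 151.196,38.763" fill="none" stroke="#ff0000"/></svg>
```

viewBox `0 0 308.802 160.858` with mm width/height → 1 unit = 1 mm. Flip: y_m = 160.858 − y_svg.

**Shape 1** — `<polygon>` closed polygon, stroke `#ff0000` → engrave (S219, F3417). Machine vertices: (288.013,25.392) → (255.010,83.584) → (151.196,122.095) → (288.013,25.392). Closed: final G1 returns to the first vertex.

; Generated by LaserGRBL
G21
G90
G0 X288.013 Y25.392
M3 S219
G1 X255.010 Y83.584 F3417
G1 X151.196 Y122.095 F3417
G1 X288.013 Y25.392 F3417
M5
G0 X0.000 Y0.000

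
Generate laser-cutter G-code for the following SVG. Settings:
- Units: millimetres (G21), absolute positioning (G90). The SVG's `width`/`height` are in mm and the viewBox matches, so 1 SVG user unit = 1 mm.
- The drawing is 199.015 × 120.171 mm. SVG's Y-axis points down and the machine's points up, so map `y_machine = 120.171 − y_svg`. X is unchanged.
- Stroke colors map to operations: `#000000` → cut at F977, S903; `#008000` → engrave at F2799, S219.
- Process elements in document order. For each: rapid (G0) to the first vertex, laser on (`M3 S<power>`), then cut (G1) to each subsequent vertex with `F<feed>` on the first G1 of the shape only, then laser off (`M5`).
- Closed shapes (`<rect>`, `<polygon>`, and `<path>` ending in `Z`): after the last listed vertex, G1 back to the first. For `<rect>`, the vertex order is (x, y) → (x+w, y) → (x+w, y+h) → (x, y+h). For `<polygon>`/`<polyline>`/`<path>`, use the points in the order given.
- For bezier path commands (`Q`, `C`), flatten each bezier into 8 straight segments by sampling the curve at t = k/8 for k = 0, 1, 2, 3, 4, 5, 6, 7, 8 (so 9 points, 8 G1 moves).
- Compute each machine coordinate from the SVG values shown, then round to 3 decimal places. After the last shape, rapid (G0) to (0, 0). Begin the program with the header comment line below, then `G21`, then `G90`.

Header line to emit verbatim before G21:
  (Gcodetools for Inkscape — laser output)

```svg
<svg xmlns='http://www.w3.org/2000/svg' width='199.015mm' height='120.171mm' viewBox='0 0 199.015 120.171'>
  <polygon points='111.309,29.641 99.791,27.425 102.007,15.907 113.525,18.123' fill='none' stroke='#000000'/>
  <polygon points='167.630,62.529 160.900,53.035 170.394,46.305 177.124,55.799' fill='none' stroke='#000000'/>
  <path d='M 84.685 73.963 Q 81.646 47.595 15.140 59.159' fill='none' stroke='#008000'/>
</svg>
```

(Gcodetools for Inkscape — laser output)
G21
G90
G0 X111.309 Y90.530
M3 S903
G1 X99.791 Y92.746 F977
G1 X102.007 Y104.264
G1 X113.525 Y102.048
G1 X111.309 Y90.530
M5
G0 X167.630 Y57.642
M3 S903
G1 X160.900 Y67.136 F977
G1 X170.394 Y73.866
G1 X177.124 Y64.372
G1 X167.630 Y57.642
M5
G0 X84.685 Y46.208
M3 S219
G1 X82.934 Y52.207 F2799
G1 X79.199 Y57.021
G1 X73.481 Y60.650
G1 X65.779 Y63.093
G1 X56.094 Y64.351
G1 X44.426 Y64.423
G1 X30.775 Y63.310
G1 X15.140 Y61.012
M5
G0 X0.000 Y0.000

Since the viewBox matches the mm dimensions, user units are millimetres directly. The only transform is the Y-flip y_m = 120.171 − y_svg.

Shape 1 is a regular polygon drawn with `<polygon>`. Its stroke #000000 means cut at S903, F977. After flipping Y the toolpath is (111.309,90.530) → (99.791,92.746) → (102.007,104.264) → (113.525,102.048) → (111.309,90.530), returning to the start.

Shape 2 is a regular polygon drawn with `<polygon>`. Its stroke #000000 means cut at S903, F977. After flipping Y the toolpath is (167.630,57.642) → (160.900,67.136) → (170.394,73.866) → (177.124,64.372) → (167.630,57.642), returning to the start.

Shape 3 is a quadratic bezier drawn with `<path>`. Its stroke #008000 means engrave at S219, F2799. After flipping Y the toolpath is (84.685,46.208) → (82.934,52.207) → (79.199,57.021) → (73.481,60.650) → (65.779,63.093) → (56.094,64.351) → (44.426,64.423) → (30.775,63.310) → (15.140,61.012).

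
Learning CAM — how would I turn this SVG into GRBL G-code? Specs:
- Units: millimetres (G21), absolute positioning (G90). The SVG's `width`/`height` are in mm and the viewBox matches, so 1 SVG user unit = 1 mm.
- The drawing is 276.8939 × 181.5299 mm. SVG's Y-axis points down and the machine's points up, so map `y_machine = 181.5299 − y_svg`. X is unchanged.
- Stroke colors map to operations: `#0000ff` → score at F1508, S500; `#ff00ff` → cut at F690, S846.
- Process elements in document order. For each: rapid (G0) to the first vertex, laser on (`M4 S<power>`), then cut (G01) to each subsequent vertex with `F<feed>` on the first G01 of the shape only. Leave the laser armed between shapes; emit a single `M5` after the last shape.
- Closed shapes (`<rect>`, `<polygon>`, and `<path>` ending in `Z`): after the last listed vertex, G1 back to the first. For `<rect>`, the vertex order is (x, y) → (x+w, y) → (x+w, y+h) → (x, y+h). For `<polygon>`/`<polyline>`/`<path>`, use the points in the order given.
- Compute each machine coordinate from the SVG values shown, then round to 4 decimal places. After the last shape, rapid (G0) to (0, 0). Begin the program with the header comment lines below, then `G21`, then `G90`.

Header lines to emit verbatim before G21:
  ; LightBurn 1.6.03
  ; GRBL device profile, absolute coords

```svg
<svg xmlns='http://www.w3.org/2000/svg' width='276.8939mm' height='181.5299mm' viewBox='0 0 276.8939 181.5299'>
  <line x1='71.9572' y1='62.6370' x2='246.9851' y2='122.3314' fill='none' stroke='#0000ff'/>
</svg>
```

; LightBurn 1.6.03
; GRBL device profile, absolute coords
G21
G90
G0 X71.9572 Y118.8929
M4 S500
G01 X246.9851 Y59.1985 F1508
M5
G0 X0.0000 Y0.0000

viewBox `0 0 276.8939 181.5299` with mm width/height → 1 unit = 1 mm. Flip: y_m = 181.5299 − y_svg.

**Shape 1** — `<line>` line segment, stroke `#0000ff` → score (S500, F1508). Machine vertices: (71.9572,118.8929) → (246.9851,59.1985). Open path.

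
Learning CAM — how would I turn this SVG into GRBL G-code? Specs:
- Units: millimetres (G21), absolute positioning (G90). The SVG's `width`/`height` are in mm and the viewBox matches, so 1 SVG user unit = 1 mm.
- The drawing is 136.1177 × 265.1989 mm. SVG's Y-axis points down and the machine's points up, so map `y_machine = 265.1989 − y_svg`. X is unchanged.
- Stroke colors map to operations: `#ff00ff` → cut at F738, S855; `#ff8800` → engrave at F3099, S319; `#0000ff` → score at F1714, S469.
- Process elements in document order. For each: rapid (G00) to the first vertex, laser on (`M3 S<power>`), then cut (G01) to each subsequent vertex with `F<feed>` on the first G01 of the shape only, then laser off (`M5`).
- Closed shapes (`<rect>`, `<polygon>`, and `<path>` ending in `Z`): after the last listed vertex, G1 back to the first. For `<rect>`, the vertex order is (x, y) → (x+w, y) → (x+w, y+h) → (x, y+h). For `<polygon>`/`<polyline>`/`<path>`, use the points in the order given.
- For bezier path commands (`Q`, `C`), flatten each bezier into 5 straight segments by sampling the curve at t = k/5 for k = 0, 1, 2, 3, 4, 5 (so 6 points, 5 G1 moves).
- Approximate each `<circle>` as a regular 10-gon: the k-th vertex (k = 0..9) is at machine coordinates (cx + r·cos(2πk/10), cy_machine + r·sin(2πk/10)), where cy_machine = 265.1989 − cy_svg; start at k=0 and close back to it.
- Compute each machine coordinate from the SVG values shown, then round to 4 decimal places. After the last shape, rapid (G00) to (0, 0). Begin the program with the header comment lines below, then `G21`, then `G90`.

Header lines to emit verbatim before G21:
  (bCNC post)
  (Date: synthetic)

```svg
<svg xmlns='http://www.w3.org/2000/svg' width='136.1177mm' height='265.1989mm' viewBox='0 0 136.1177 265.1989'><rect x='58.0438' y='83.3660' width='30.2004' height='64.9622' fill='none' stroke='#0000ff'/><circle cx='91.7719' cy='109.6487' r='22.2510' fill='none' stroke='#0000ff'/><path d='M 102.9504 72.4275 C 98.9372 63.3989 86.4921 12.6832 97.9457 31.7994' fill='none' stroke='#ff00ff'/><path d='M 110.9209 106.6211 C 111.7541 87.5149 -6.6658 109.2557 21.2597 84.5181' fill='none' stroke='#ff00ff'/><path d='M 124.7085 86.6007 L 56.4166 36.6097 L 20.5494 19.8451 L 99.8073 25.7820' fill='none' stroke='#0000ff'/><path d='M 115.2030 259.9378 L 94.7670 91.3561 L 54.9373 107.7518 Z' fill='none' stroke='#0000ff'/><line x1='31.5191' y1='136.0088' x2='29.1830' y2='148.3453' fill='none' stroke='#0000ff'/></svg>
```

(bCNC post)
(Date: synthetic)
G21
G90
G00 X58.0438 Y181.8329
M3 S469
G01 X88.2442 Y181.8329 F1714
G01 X88.2442 Y116.8707
G01 X58.0438 Y116.8707
G01 X58.0438 Y181.8329
M5
G00 X114.0229 Y155.5502
M3 S469
G01 X109.7733 Y168.6290 F1714
G01 X98.6478 Y176.7122
G01 X84.8960 Y176.7122
G01 X73.7705 Y168.6290
G01 X69.5209 Y155.5502
G01 X73.7705 Y142.4714
G01 X84.8960 Y134.3882
G01 X98.6478 Y134.3882
G01 X109.7733 Y142.4714
G01 X114.0229 Y155.5502
M5
G00 X102.9504 Y192.7714
M3 S855
G01 X99.7893 Y202.2989 F738
G01 X96.1564 Y216.4783
G01 X93.6036 Y229.9568
G01 X93.6827 Y237.3815
G01 X97.9457 Y233.3995
M5
G00 X110.9209 Y158.5778
M3 S855
G01 X99.2352 Y165.8385 F738
G01 X71.6776 Y167.4875
G01 X40.9966 Y167.7165
G01 X19.9411 Y170.7170
G01 X21.2597 Y180.6808
M5
G00 X124.7085 Y178.5982
M3 S469
G01 X56.4166 Y228.5892 F1714
G01 X20.5494 Y245.3538
G01 X99.8073 Y239.4169
M5
G00 X115.2030 Y5.2611
M3 S469
G01 X94.7670 Y173.8428 F1714
G01 X54.9373 Y157.4471
G01 X115.2030 Y5.2611
M5
G00 X31.5191 Y129.1901
M3 S469
G01 X29.1830 Y116.8536 F1714
M5
G00 X0.0000 Y0.0000

viewBox `0 0 136.1177 265.1989` with mm width/height → 1 unit = 1 mm. Flip: y_m = 265.1989 − y_svg.

**Shape 1** — `<rect>` rectangle, stroke `#0000ff` → score (S469, F1714). Machine vertices: (58.0438,181.8329) → (88.2442,181.8329) → (88.2442,116.8707) → (58.0438,116.8707) → (58.0438,181.8329). Closed: final G1 returns to the first vertex.

**Shape 2** — `<circle>` circle, stroke `#0000ff` → score (S469, F1714). Machine vertices: (114.0229,155.5502) → (109.7733,168.6290) → (98.6478,176.7122) → (84.8960,176.7122) → (73.7705,168.6290) → (69.5209,155.5502) → (73.7705,142.4714) → (84.8960,134.3882) → (98.6478,134.3882) → (109.7733,142.4714) → (114.0229,155.5502). Closed: final G1 returns to the first vertex.

**Shape 3** — `<path>` cubic bezier, stroke `#ff00ff` → cut (S855, F738). Control points (SVG): P0=(102.9504,72.4275), P1=(98.9372,63.3989), P2=(86.4921,12.6832), P3=(97.9457,31.7994); sampled at t=k/5. Machine vertices: (102.9504,192.7714) → (99.7893,202.2989) → (96.1564,216.4783) → (93.6036,229.9568) → (93.6827,237.3815) → (97.9457,233.3995). Open path.

**Shape 4** — `<path>` cubic bezier, stroke `#ff00ff` → cut (S855, F738). Control points (SVG): P0=(110.9209,106.6211), P1=(111.7541,87.5149), P2=(-6.6658,109.2557), P3=(21.2597,84.5181); sampled at t=k/5. Machine vertices: (110.9209,158.5778) → (99.2352,165.8385) → (71.6776,167.4875) → (40.9966,167.7165) → (19.9411,170.7170) → (21.2597,180.6808). Open path.

**Shape 5** — `<path>` open polyline, stroke `#0000ff` → score (S469, F1714). Machine vertices: (124.7085,178.5982) → (56.4166,228.5892) → (20.5494,245.3538) → (99.8073,239.4169). Open path.

**Shape 6** — `<path>` closed polygon, stroke `#0000ff` → score (S469, F1714). Machine vertices: (115.2030,5.2611) → (94.7670,173.8428) → (54.9373,157.4471) → (115.2030,5.2611). Closed: final G1 returns to the first vertex.

**Shape 7** — `<line>` line segment, stroke `#0000ff` → score (S469, F1714). Machine vertices: (31.5191,129.1901) → (29.1830,116.8536). Open path.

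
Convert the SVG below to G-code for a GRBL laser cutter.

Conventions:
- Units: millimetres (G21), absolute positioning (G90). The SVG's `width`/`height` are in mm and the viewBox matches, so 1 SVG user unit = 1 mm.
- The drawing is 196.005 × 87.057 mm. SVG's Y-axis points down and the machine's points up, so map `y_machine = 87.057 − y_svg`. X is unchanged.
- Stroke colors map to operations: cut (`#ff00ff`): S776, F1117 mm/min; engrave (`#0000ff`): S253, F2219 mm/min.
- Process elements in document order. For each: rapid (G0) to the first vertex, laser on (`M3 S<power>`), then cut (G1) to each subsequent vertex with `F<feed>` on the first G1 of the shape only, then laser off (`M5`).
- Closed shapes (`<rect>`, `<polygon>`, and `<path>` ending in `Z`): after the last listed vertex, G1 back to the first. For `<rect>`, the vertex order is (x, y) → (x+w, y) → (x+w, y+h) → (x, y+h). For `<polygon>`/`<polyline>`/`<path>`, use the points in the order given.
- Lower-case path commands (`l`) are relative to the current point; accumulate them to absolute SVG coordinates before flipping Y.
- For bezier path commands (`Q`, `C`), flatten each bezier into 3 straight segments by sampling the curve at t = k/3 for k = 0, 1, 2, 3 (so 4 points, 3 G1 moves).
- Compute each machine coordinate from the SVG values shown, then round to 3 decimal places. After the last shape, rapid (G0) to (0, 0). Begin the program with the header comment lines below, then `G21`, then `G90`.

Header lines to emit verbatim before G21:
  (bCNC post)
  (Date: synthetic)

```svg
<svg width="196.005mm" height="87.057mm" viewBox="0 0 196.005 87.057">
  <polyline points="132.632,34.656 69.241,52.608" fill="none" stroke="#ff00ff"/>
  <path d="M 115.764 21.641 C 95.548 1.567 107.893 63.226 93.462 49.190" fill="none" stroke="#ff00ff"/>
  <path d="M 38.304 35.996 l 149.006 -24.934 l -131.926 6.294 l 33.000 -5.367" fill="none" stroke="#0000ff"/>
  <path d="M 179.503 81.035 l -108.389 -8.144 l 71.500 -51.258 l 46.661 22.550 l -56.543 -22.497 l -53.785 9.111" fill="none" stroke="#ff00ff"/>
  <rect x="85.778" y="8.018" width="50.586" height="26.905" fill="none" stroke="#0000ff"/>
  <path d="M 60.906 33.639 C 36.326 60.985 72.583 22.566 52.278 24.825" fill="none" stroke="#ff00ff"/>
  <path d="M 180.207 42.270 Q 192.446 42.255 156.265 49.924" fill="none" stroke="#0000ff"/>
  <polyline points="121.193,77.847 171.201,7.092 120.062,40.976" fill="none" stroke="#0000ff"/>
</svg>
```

viewBox `0 0 196.005 87.057` with mm width/height → 1 unit = 1 mm. Flip: y_m = 87.057 − y_svg.

**Shape 1** — `<polyline>` line segment, stroke `#ff00ff` → cut (S776, F1117). Machine vertices: (132.632,52.401) → (69.241,34.449). Open path.

**Shape 2** — `<path>` cubic bezier, stroke `#ff00ff` → cut (S776, F1117). Control points (SVG): P0=(115.764,21.641), P1=(95.548,1.567), P2=(107.893,63.226), P3=(93.462,49.190); sampled at t=k/3. Machine vertices: (115.764,65.416) → (104.204,64.076) → (101.165,43.232) → (93.462,37.867). Open path.

**Shape 3** — `<path>` open polyline, stroke `#0000ff` → engrave (S253, F2219). Machine vertices: (38.304,51.061) → (187.310,75.995) → (55.384,69.701) → (88.384,75.068). Open path.

**Shape 4** — `<path>` open polyline, stroke `#ff00ff` → cut (S776, F1117). Machine vertices: (179.503,6.022) → (71.114,14.166) → (142.614,65.424) → (189.275,42.874) → (132.732,65.371) → (78.947,56.260). Open path.

**Shape 5** — `<rect>` rectangle, stroke `#0000ff` → engrave (S253, F2219). Machine vertices: (85.778,79.039) → (136.364,79.039) → (136.364,52.134) → (85.778,52.134) → (85.778,79.039). Closed: final G1 returns to the first vertex.

**Shape 6** — `<path>` cubic bezier, stroke `#ff00ff` → cut (S776, F1117). Control points (SVG): P0=(60.906,33.639), P1=(36.326,60.985), P2=(72.583,22.566), P3=(52.278,24.825); sampled at t=k/3. Machine vertices: (60.906,53.418) → (52.257,44.051) → (58.077,54.874) → (52.278,62.232). Open path.

**Shape 7** — `<path>` quadratic bezier, stroke `#0000ff` → engrave (S253, F2219). Control points (SVG): P0=(180.207,42.270), P1=(192.446,42.255), P2=(156.265,49.924); sampled at t=k/3. Machine vertices: (180.207,44.787) → (182.986,43.943) → (175.006,41.392) → (156.265,37.133). Open path.

**Shape 8** — `<polyline>` open polyline, stroke `#0000ff` → engrave (S253, F2219). Machine vertices: (121.193,9.210) → (171.201,79.965) → (120.062,46.081). Open path.

(bCNC post)
(Date: synthetic)
G21
G90
G0 X132.632 Y52.401
M3 S776
G1 X69.241 Y34.449 F1117
M5
G0 X115.764 Y65.416
M3 S776
G1 X104.204 Y64.076 F1117
G1 X101.165 Y43.232
G1 X93.462 Y37.867
M5
G0 X38.304 Y51.061
M3 S253
G1 X187.310 Y75.995 F2219
G1 X55.384 Y69.701
G1 X88.384 Y75.068
M5
G0 X179.503 Y6.022
M3 S776
G1 X71.114 Y14.166 F1117
G1 X142.614 Y65.424
G1 X189.275 Y42.874
G1 X132.732 Y65.371
G1 X78.947 Y56.260
M5
G0 X85.778 Y79.039
M3 S253
G1 X136.364 Y79.039 F2219
G1 X136.364 Y52.134
G1 X85.778 Y52.134
G1 X85.778 Y79.039
M5
G0 X60.906 Y53.418
M3 S776
G1 X52.257 Y44.051 F1117
G1 X58.077 Y54.874
G1 X52.278 Y62.232
M5
G0 X180.207 Y44.787
M3 S253
G1 X182.986 Y43.943 F2219
G1 X175.006 Y41.392
G1 X156.265 Y37.133
M5
G0 X121.193 Y9.210
M3 S253
G1 X171.201 Y79.965 F2219
G1 X120.062 Y46.081
M5
G0 X0.000 Y0.000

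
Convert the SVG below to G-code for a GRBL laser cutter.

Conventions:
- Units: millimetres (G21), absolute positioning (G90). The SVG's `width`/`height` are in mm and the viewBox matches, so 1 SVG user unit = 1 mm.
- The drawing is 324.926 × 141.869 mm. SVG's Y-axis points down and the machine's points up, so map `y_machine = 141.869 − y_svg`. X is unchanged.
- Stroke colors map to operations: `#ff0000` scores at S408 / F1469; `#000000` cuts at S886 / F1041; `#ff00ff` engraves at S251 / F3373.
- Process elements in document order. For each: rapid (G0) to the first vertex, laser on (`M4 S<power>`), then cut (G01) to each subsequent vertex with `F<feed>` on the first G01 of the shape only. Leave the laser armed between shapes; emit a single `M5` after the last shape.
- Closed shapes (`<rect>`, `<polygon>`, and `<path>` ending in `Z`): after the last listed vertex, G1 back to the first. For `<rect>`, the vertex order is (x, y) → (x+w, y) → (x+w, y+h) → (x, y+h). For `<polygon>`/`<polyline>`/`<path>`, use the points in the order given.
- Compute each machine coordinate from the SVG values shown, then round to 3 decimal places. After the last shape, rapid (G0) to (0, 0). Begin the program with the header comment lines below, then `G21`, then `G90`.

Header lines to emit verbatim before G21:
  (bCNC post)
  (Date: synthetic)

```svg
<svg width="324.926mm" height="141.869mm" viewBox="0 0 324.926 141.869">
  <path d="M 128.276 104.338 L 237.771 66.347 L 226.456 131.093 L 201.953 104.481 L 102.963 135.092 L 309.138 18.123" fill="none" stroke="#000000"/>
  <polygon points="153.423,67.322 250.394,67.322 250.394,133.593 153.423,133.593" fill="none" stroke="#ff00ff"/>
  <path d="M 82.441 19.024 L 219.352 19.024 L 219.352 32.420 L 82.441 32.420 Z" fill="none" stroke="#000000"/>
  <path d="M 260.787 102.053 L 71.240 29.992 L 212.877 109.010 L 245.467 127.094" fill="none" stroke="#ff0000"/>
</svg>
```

(bCNC post)
(Date: synthetic)
G21
G90
G0 X128.276 Y37.531
M4 S886
G01 X237.771 Y75.522 F1041
G01 X226.456 Y10.776
G01 X201.953 Y37.388
G01 X102.963 Y6.777
G01 X309.138 Y123.746
G0 X153.423 Y74.547
M4 S251
G01 X250.394 Y74.547 F3373
G01 X250.394 Y8.276
G01 X153.423 Y8.276
G01 X153.423 Y74.547
G0 X82.441 Y122.845
M4 S886
G01 X219.352 Y122.845 F1041
G01 X219.352 Y109.449
G01 X82.441 Y109.449
G01 X82.441 Y122.845
G0 X260.787 Y39.816
M4 S408
G01 X71.240 Y111.877 F1469
G01 X212.877 Y32.859
G01 X245.467 Y14.775
M5
G0 X0.000 Y0.000

viewBox `0 0 324.926 141.869` with mm width/height → 1 unit = 1 mm. Flip: y_m = 141.869 − y_svg.

**Shape 1** — `<path>` open polyline, stroke `#000000` → cut (S886, F1041). Machine vertices: (128.276,37.531) → (237.771,75.522) → (226.456,10.776) → (201.953,37.388) → (102.963,6.777) → (309.138,123.746). Open path.

**Shape 2** — `<polygon>` rectangle, stroke `#ff00ff` → engrave (S251, F3373). Machine vertices: (153.423,74.547) → (250.394,74.547) → (250.394,8.276) → (153.423,8.276) → (153.423,74.547). Closed: final G1 returns to the first vertex.

**Shape 3** — `<path>` rectangle, stroke `#000000` → cut (S886, F1041). Machine vertices: (82.441,122.845) → (219.352,122.845) → (219.352,109.449) → (82.441,109.449) → (82.441,122.845). Closed: final G1 returns to the first vertex.

**Shape 4** — `<path>` open polyline, stroke `#ff0000` → score (S408, F1469). Machine vertices: (260.787,39.816) → (71.240,111.877) → (212.877,32.859) → (245.467,14.775). Open path.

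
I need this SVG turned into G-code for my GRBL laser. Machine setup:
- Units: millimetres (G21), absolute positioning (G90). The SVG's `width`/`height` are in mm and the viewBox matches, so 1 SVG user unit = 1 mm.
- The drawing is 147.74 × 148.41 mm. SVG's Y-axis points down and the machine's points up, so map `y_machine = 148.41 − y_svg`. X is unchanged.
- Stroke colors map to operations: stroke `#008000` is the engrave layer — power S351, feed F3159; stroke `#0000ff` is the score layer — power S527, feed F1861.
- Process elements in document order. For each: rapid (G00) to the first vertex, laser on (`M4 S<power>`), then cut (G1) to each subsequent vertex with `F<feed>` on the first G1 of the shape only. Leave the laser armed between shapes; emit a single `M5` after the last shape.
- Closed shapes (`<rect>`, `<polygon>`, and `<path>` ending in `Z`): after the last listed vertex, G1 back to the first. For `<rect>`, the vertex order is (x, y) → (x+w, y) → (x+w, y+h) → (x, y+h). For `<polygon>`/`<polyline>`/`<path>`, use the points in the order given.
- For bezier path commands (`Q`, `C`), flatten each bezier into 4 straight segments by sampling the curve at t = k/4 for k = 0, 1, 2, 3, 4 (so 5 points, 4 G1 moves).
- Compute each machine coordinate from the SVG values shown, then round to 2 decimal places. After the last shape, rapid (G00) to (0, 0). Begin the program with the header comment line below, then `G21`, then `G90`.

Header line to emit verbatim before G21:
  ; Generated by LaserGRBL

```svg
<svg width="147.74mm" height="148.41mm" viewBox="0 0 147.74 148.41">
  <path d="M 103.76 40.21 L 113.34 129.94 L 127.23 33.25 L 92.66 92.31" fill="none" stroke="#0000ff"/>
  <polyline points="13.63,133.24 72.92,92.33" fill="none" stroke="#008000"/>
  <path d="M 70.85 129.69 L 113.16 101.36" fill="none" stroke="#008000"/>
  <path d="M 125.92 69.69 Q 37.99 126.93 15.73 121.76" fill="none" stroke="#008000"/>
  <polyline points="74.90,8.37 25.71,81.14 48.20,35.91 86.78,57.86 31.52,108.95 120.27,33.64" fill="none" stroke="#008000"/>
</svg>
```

; Generated by LaserGRBL
G21
G90
G00 X103.76 Y108.20
M4 S527
G1 X113.34 Y18.47 F1861
G1 X127.23 Y115.16
G1 X92.66 Y56.10
G00 X13.63 Y15.17
M4 S351
G1 X72.92 Y56.08 F3159
G00 X70.85 Y18.72
M4 S351
G1 X113.16 Y47.05 F3159
G00 X125.92 Y78.72
M4 S351
G1 X86.06 Y54.00 F3159
G1 X54.41 Y37.08
G1 X30.96 Y27.97
G1 X15.73 Y26.65
G00 X74.90 Y140.04
M4 S351
G1 X25.71 Y67.27 F3159
G1 X48.20 Y112.50
G1 X86.78 Y90.55
G1 X31.52 Y39.46
G1 X120.27 Y114.77
M5
G00 X0.00 Y0.00

1 u = 1 mm; y_m = 148.41 − y.

[1] `<path>` open polyline, #0000ff→score S527 F1861: (103.76,108.20) → (113.34,18.47) → (127.23,115.16) → (92.66,56.10)

[2] `<polyline>` line segment, #008000→engrave S351 F3159: (13.63,15.17) → (72.92,56.08)

[3] `<path>` line segment, #008000→engrave S351 F3159: (70.85,18.72) → (113.16,47.05)

[4] `<path>` quadratic bezier, #008000→engrave S351 F3159: (125.92,78.72) → (86.06,54.00) → (54.41,37.08) → (30.96,27.97) → (15.73,26.65)

[5] `<polyline>` open polyline, #008000→engrave S351 F3159: (74.90,140.04) → (25.71,67.27) → (48.20,112.50) → (86.78,90.55) → (31.52,39.46) → (120.27,114.77)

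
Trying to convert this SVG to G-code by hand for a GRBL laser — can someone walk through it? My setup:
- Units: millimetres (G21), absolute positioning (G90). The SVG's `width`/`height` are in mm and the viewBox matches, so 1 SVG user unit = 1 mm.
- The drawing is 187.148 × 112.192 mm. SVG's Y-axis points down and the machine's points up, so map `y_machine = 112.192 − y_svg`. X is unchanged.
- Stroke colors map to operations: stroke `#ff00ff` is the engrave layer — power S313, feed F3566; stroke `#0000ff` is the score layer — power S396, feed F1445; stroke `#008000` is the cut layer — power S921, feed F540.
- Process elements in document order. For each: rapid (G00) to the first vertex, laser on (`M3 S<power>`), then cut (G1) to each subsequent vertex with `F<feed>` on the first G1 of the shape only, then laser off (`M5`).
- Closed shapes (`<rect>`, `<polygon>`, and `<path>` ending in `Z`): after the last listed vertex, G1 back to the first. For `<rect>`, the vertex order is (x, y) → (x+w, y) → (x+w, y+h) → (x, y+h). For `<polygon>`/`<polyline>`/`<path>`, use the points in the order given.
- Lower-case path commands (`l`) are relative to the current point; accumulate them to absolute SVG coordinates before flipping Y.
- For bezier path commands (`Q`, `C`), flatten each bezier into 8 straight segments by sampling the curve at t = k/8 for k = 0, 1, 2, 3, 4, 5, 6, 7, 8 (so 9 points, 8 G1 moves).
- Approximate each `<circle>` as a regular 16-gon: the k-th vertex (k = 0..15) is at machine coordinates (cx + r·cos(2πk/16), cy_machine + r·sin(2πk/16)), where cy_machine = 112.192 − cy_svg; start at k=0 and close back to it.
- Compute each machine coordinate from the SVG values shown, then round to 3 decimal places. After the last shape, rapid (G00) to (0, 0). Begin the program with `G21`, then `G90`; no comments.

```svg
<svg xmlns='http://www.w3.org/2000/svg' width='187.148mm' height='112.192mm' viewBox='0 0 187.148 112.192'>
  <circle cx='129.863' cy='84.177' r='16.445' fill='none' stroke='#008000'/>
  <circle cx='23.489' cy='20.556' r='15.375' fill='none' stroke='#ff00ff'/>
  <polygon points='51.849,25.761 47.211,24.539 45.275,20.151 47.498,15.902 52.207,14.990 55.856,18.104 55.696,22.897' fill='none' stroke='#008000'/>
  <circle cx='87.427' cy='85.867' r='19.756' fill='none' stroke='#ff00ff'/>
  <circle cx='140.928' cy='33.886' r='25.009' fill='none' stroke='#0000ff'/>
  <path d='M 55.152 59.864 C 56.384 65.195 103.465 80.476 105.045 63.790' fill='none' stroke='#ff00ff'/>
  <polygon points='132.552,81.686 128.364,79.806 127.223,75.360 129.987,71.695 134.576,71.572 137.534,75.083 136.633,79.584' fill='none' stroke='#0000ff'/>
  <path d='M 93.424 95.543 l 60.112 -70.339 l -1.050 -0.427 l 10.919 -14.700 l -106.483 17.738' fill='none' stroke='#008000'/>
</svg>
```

G21
G90
G00 X146.308 Y28.015
M3 S921
G1 X145.056 Y34.308 F540
G1 X141.491 Y39.643
G1 X136.156 Y43.208
G1 X129.863 Y44.460
G1 X123.570 Y43.208
G1 X118.235 Y39.643
G1 X114.670 Y34.308
G1 X113.418 Y28.015
G1 X114.670 Y21.722
G1 X118.235 Y16.387
G1 X123.570 Y12.822
G1 X129.863 Y11.570
G1 X136.156 Y12.822
G1 X141.491 Y16.387
G1 X145.056 Y21.722
G1 X146.308 Y28.015
M5
G00 X38.864 Y91.636
M3 S313
G1 X37.694 Y97.520 F3566
G1 X34.361 Y102.508
G1 X29.373 Y105.841
G1 X23.489 Y107.011
G1 X17.605 Y105.841
G1 X12.617 Y102.508
G1 X9.284 Y97.520
G1 X8.114 Y91.636
G1 X9.284 Y85.752
G1 X12.617 Y80.764
G1 X17.605 Y77.431
G1 X23.489 Y76.261
G1 X29.373 Y77.431
G1 X34.361 Y80.764
G1 X37.694 Y85.752
G1 X38.864 Y91.636
M5
G00 X51.849 Y86.431
M3 S921
G1 X47.211 Y87.653 F540
G1 X45.275 Y92.041
G1 X47.498 Y96.290
G1 X52.207 Y97.202
G1 X55.856 Y94.088
G1 X55.696 Y89.295
G1 X51.849 Y86.431
M5
G00 X107.183 Y26.325
M3 S313
G1 X105.679 Y33.885 F3566
G1 X101.397 Y40.295
G1 X94.987 Y44.577
G1 X87.427 Y46.081
G1 X79.867 Y44.577
G1 X73.457 Y40.295
G1 X69.175 Y33.885
G1 X67.671 Y26.325
G1 X69.175 Y18.765
G1 X73.457 Y12.355
G1 X79.867 Y8.073
G1 X87.427 Y6.569
G1 X94.987 Y8.073
G1 X101.397 Y12.355
G1 X105.679 Y18.765
G1 X107.183 Y26.325
M5
G00 X165.937 Y78.306
M3 S396
G1 X164.033 Y87.877 F1445
G1 X158.612 Y95.990
G1 X150.499 Y101.411
G1 X140.928 Y103.315
G1 X131.357 Y101.411
G1 X123.244 Y95.990
G1 X117.823 Y87.877
G1 X115.919 Y78.306
G1 X117.823 Y68.735
G1 X123.244 Y60.622
G1 X131.357 Y55.201
G1 X140.928 Y53.297
G1 X150.499 Y55.201
G1 X158.612 Y60.622
G1 X164.033 Y68.735
G1 X165.937 Y78.306
M5
G00 X55.152 Y52.328
M3 S313
G1 X57.585 Y49.944 F3566
G1 X63.245 Y47.119
G1 X71.063 Y44.343
G1 X79.968 Y42.109
G1 X88.889 Y40.906
G1 X96.756 Y41.226
G1 X102.498 Y43.561
G1 X105.045 Y48.402
M5
G00 X132.552 Y30.506
M3 S396
G1 X128.364 Y32.386 F1445
G1 X127.223 Y36.832
G1 X129.987 Y40.497
G1 X134.576 Y40.620
G1 X137.534 Y37.109
G1 X136.633 Y32.608
G1 X132.552 Y30.506
M5
G00 X93.424 Y16.649
M3 S921
G1 X153.536 Y86.988 F540
G1 X152.486 Y87.415
G1 X163.405 Y102.115
G1 X56.922 Y84.377
M5
G00 X0.000 Y0.000

viewBox `0 0 187.148 112.192` with mm width/height → 1 unit = 1 mm. Flip: y_m = 112.192 − y_svg.

**Shape 1** — `<circle>` circle, stroke `#008000` → cut (S921, F540). Machine vertices: (146.308,28.015) → (145.056,34.308) → (141.491,39.643) → (136.156,43.208) → (129.863,44.460) → (123.570,43.208) → (118.235,39.643) → (114.670,34.308) → (113.418,28.015) → (114.670,21.722) → (118.235,16.387) → (123.570,12.822) → (129.863,11.570) → (136.156,12.822) → (141.491,16.387) → (145.056,21.722) → (146.308,28.015). Closed: final G1 returns to the first vertex.

**Shape 2** — `<circle>` circle, stroke `#ff00ff` → engrave (S313, F3566). Machine vertices: (38.864,91.636) → (37.694,97.520) → (34.361,102.508) → (29.373,105.841) → (23.489,107.011) → (17.605,105.841) → (12.617,102.508) → (9.284,97.520) → (8.114,91.636) → (9.284,85.752) → (12.617,80.764) → (17.605,77.431) → (23.489,76.261) → (29.373,77.431) → (34.361,80.764) → (37.694,85.752) → (38.864,91.636). Closed: final G1 returns to the first vertex.

**Shape 3** — `<polygon>` regular polygon, stroke `#008000` → cut (S921, F540). Machine vertices: (51.849,86.431) → (47.211,87.653) → (45.275,92.041) → (47.498,96.290) → (52.207,97.202) → (55.856,94.088) → (55.696,89.295) → (51.849,86.431). Closed: final G1 returns to the first vertex.

**Shape 4** — `<circle>` circle, stroke `#ff00ff` → engrave (S313, F3566). Machine vertices: (107.183,26.325) → (105.679,33.885) → (101.397,40.295) → (94.987,44.577) → (87.427,46.081) → (79.867,44.577) → (73.457,40.295) → (69.175,33.885) → (67.671,26.325) → (69.175,18.765) → (73.457,12.355) → (79.867,8.073) → (87.427,6.569) → (94.987,8.073) → (101.397,12.355) → (105.679,18.765) → (107.183,26.325). Closed: final G1 returns to the first vertex.

**Shape 5** — `<circle>` circle, stroke `#0000ff` → score (S396, F1445). Machine vertices: (165.937,78.306) → (164.033,87.877) → (158.612,95.990) → (150.499,101.411) → (140.928,103.315) → (131.357,101.411) → (123.244,95.990) → (117.823,87.877) → (115.919,78.306) → (117.823,68.735) → (123.244,60.622) → (131.357,55.201) → (140.928,53.297) → (150.499,55.201) → (158.612,60.622) → (164.033,68.735) → (165.937,78.306). Closed: final G1 returns to the first vertex.

**Shape 6** — `<path>` cubic bezier, stroke `#ff00ff` → engrave (S313, F3566). Control points (SVG): P0=(55.152,59.864), P1=(56.384,65.195), P2=(103.465,80.476), P3=(105.045,63.790); sampled at t=k/8. Machine vertices: (55.152,52.328) → (57.585,49.944) → (63.245,47.119) → (71.063,44.343) → (79.968,42.109) → (88.889,40.906) → (96.756,41.226) → (102.498,43.561) → (105.045,48.402). Open path.

**Shape 7** — `<polygon>` regular polygon, stroke `#0000ff` → score (S396, F1445). Machine vertices: (132.552,30.506) → (128.364,32.386) → (127.223,36.832) → (129.987,40.497) → (134.576,40.620) → (137.534,37.109) → (136.633,32.608) → (132.552,30.506). Closed: final G1 returns to the first vertex.

**Shape 8** — `<path>` open polyline, stroke `#008000` → cut (S921, F540). Machine vertices: (93.424,16.649) → (153.536,86.988) → (152.486,87.415) → (163.405,102.115) → (56.922,84.377). Open path.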